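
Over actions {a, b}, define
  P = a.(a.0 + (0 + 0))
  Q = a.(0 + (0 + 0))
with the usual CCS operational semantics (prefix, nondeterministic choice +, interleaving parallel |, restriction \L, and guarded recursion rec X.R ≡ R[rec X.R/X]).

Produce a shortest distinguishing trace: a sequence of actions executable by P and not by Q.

aa

Reachable graph of P (3 states):
  u0 = a.(a.0 + (0 + 0)) has moves —a→ u1
  u1 = a.0 + (0 + 0) has moves —a→ u2
  u2 = 0 has moves stopped
Reachable graph of Q (2 states):
  v0 = a.(0 + (0 + 0)) has moves —a→ v1
  v1 = 0 + (0 + 0) has moves stopped
Executing aa from P (initial set {u0}):
  step 1 (a): {u1}
  step 2 (a): {u2}
  P completes σ.
Executing aa from Q (initial set {v0}):
  step 1 (a): {v1}
  step 2 (a): ∅ (Q stuck)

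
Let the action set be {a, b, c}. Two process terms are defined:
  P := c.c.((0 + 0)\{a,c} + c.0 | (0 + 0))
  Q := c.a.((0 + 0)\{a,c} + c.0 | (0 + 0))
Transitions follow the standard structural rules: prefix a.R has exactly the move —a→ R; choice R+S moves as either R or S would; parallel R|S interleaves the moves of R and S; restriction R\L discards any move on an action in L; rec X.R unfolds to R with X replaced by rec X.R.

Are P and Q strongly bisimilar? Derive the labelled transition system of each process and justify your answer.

NO

P's transition system — 4 states:
  s0 = c.c.((0 + 0)\{a,c} + c.0 | (0 + 0)) has moves -c-> s1
  s1 = c.((0 + 0)\{a,c} + c.0 | (0 + 0)) has moves -c-> s2
  s2 = (0 + 0)\{a,c} + c.0 | (0 + 0) has moves -c-> s3
  s3 = 0 | (0 + 0) has moves (no moves)
Q's transition system — 4 states:
  t0 = c.a.((0 + 0)\{a,c} + c.0 | (0 + 0)) has moves -c-> t1
  t1 = a.((0 + 0)\{a,c} + c.0 | (0 + 0)) has moves -a-> t2
  t2 = (0 + 0)\{a,c} + c.0 | (0 + 0) has moves -c-> t3
  t3 = 0 | (0 + 0) has moves (no moves)
Partition-refinement fixed point:
  B0 = {s0}
  B1 = {s1}
  B2 = {s2, t2}
  B3 = {s3, t3}
  B4 = {t0}
  B5 = {t1}
s0 ∈ B0, t0 ∈ B4 → different blocks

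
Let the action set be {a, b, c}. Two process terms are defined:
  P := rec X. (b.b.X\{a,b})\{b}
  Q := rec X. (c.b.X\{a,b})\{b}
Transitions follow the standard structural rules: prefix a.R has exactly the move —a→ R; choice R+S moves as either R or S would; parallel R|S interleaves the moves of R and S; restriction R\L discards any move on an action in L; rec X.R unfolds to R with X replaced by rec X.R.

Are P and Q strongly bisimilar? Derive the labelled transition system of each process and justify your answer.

NO

P's transition system — 1 states:
  u0 = rec X. (b.b.X\{a,b})\{b} has moves deadlocked
Q's transition system — 2 states:
  v0 = rec X. (c.b.X\{a,b})\{b} has moves —c→ v1
  v1 = (b.(rec X. (c.b.X\{a,b})\{b})\{a,b})\{b} has moves deadlocked
Partition-refinement fixed point:
  B0 = {u0, v1}
  B1 = {v0}
u0 ∈ B0, v0 ∈ B1 → different blocks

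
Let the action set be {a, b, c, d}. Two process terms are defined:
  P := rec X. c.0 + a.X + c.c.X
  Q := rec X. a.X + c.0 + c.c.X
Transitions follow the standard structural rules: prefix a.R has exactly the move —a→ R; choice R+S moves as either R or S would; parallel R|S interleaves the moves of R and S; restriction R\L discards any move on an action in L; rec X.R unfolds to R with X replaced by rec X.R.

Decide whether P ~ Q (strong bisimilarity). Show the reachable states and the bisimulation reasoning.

YES

Reachable graph of P (3 states):
  u0 = rec X. c.0 + a.X + c.c.X → --a--▸ u0, --c--▸ u1, --c--▸ u2
  u1 = 0 → ∅
  u2 = c.(rec X. c.0 + a.X + c.c.X) → --c--▸ u0
Reachable graph of Q (3 states):
  v0 = rec X. a.X + c.0 + c.c.X → --a--▸ v0, --c--▸ v1, --c--▸ v2
  v1 = 0 → ∅
  v2 = c.(rec X. a.X + c.0 + c.c.X) → --c--▸ v0
Coarsest stable partition (strong bisimilarity classes):
  B0 = {u0, v0}
  B1 = {u2, v2}
  B2 = {u1, v1}
u0 ∈ B0, v0 ∈ B0 → same block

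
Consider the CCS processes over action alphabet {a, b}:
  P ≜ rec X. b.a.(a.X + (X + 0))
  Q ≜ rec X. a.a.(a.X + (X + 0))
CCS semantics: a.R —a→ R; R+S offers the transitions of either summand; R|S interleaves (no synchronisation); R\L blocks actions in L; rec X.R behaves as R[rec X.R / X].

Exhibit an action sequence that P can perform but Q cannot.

b

LTS(P): 3 reachable states
  u0 = rec X. b.a.(a.X + (X + 0)) → —b→ u1
  u1 = a.(a.(rec X. b.a.(a.X + (X + 0))) + ((rec X. b.a.(a.X + (X + 0))) + 0)) → —a→ u2
  u2 = a.(rec X. b.a.(a.X + (X + 0))) + ((rec X. b.a.(a.X + (X + 0))) + 0) → —a→ u0, —b→ u1
LTS(Q): 3 reachable states
  v0 = rec X. a.a.(a.X + (X + 0)) → —a→ v1
  v1 = a.(a.(rec X. a.a.(a.X + (X + 0))) + ((rec X. a.a.(a.X + (X + 0))) + 0)) → —a→ v2
  v2 = a.(rec X. a.a.(a.X + (X + 0))) + ((rec X. a.a.(a.X + (X + 0))) + 0) → —a→ v0, —a→ v1
Run σ = ⟨b⟩ on P: start {u0}
  after b @ step 1: {u1}
  — P admits the full trace.
Run σ = ⟨b⟩ on Q: start {v0}
  after b @ step 1: ∅ (Q stuck)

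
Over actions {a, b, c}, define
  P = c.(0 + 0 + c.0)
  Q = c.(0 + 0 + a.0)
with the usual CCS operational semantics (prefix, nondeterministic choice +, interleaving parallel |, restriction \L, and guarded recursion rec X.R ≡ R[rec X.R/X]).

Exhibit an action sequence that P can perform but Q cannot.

cc

P's transition system — 3 states:
  m0 = c.(0 + 0 + c.0) :: —c→ m1
  m1 = 0 + 0 + c.0 :: —c→ m2
  m2 = 0 :: deadlocked
Q's transition system — 3 states:
  n0 = c.(0 + 0 + a.0) :: —c→ n1
  n1 = 0 + 0 + a.0 :: —a→ n2
  n2 = 0 :: deadlocked
Trace ⟨cc⟩ through P, begin at {m0}:
  [1] c ⇒ {m1}
  [2] c ⇒ {m2}
  ✓ P
Trace ⟨cc⟩ through Q, begin at {n0}:
  [1] c ⇒ {n1}
  [2] c ⇒ no successor for Q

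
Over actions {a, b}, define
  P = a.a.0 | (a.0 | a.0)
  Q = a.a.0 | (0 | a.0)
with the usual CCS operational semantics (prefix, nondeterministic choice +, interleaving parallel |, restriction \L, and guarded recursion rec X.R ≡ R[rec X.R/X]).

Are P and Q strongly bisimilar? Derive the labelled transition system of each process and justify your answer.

NO

LTS(P): 12 reachable states
  m0 = a.a.0 | (a.0 | a.0) | —a→ m1, —a→ m2, —a→ m3
  m1 = a.0 | (a.0 | a.0) | —a→ m4, —a→ m5, —a→ m6
  m2 = a.a.0 | (0 | a.0) | —a→ m5, —a→ m7
  m3 = a.a.0 | (a.0 | 0) | —a→ m6, —a→ m7
  m4 = 0 | (a.0 | a.0) | —a→ m8, —a→ m9
  m5 = a.0 | (0 | a.0) | —a→ m10, —a→ m8
  m6 = a.0 | (a.0 | 0) | —a→ m10, —a→ m9
  m7 = a.a.0 | (0 | 0) | —a→ m10
  m8 = 0 | (0 | a.0) | —a→ m11
  m9 = 0 | (a.0 | 0) | —a→ m11
  m10 = a.0 | (0 | 0) | —a→ m11
  m11 = 0 | (0 | 0) | ∅
LTS(Q): 6 reachable states
  n0 = a.a.0 | (0 | a.0) | —a→ n1, —a→ n2
  n1 = a.0 | (0 | a.0) | —a→ n3, —a→ n4
  n2 = a.a.0 | (0 | 0) | —a→ n4
  n3 = 0 | (0 | a.0) | —a→ n5
  n4 = a.0 | (0 | 0) | —a→ n5
  n5 = 0 | (0 | 0) | ∅
Partition-refinement fixed point:
  B0 = {m0}
  B1 = {m1, m2, m3, n0}
  B2 = {m4, m5, m6, m7, n1, n2}
  B3 = {m10, m8, m9, n3, n4}
  B4 = {m11, n5}
m0 ∈ B0, n0 ∈ B1 → different blocks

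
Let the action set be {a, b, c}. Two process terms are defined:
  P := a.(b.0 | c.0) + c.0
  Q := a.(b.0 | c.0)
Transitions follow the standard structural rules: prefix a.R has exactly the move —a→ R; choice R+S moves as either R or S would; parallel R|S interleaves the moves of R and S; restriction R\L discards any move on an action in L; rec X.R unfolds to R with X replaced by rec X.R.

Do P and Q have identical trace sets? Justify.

Reachable graph of P (6 states):
  m0 = a.(b.0 | c.0) + c.0 :: ··a··> m1, ··c··> m2
  m1 = b.0 | c.0 :: ··b··> m3, ··c··> m4
  m2 = 0 :: deadlocked
  m3 = 0 | c.0 :: ··c··> m5
  m4 = b.0 | 0 :: ··b··> m5
  m5 = 0 | 0 :: deadlocked
Reachable graph of Q (5 states):
  n0 = a.(b.0 | c.0) :: ··a··> n1
  n1 = b.0 | c.0 :: ··b··> n2, ··c··> n3
  n2 = 0 | c.0 :: ··c··> n4
  n3 = b.0 | 0 :: ··b··> n4
  n4 = 0 | 0 :: deadlocked
Run σ = ⟨c⟩ on P: start {m0}
  step 1 (c): {m2}
  ✓ P
Run σ = ⟨c⟩ on Q: start {n0}
  step 1 (c): ∅  — Q cannot continue

traces(P) ≠ traces(Q) — witness ⟨c⟩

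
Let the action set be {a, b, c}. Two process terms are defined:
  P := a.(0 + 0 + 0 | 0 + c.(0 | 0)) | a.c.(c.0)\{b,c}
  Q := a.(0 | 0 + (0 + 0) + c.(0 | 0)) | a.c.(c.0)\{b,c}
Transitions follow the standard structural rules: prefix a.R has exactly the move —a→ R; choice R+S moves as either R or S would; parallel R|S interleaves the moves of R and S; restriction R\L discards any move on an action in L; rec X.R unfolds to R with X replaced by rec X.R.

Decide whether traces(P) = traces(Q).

LTS(P): 9 reachable states
  s0 = a.(0 + 0 + 0 | 0 + c.(0 | 0)) | a.c.(c.0)\{b,c} → —a→ s1, —a→ s2
  s1 = (0 + 0 + 0 | 0 + c.(0 | 0)) | a.c.(c.0)\{b,c} → —a→ s3, —c→ s4
  s2 = a.(0 + 0 + 0 | 0 + c.(0 | 0)) | c.(c.0)\{b,c} → —a→ s3, —c→ s5
  s3 = (0 + 0 + 0 | 0 + c.(0 | 0)) | c.(c.0)\{b,c} → —c→ s6, —c→ s7
  s4 = 0 | 0 | a.c.(c.0)\{b,c} → —a→ s7
  s5 = a.(0 + 0 + 0 | 0 + c.(0 | 0)) | (c.0)\{b,c} → —a→ s6
  s6 = (0 + 0 + 0 | 0 + c.(0 | 0)) | (c.0)\{b,c} → —c→ s8
  s7 = 0 | 0 | c.(c.0)\{b,c} → —c→ s8
  s8 = 0 | 0 | (c.0)\{b,c} → (no moves)
LTS(Q): 9 reachable states
  t0 = a.(0 | 0 + (0 + 0) + c.(0 | 0)) | a.c.(c.0)\{b,c} → —a→ t1, —a→ t2
  t1 = (0 | 0 + (0 + 0) + c.(0 | 0)) | a.c.(c.0)\{b,c} → —a→ t3, —c→ t4
  t2 = a.(0 | 0 + (0 + 0) + c.(0 | 0)) | c.(c.0)\{b,c} → —a→ t3, —c→ t5
  t3 = (0 | 0 + (0 + 0) + c.(0 | 0)) | c.(c.0)\{b,c} → —c→ t6, —c→ t7
  t4 = 0 | 0 | a.c.(c.0)\{b,c} → —a→ t7
  t5 = a.(0 | 0 + (0 + 0) + c.(0 | 0)) | (c.0)\{b,c} → —a→ t6
  t6 = (0 | 0 + (0 + 0) + c.(0 | 0)) | (c.0)\{b,c} → —c→ t8
  t7 = 0 | 0 | c.(c.0)\{b,c} → —c→ t8
  t8 = 0 | 0 | (c.0)\{b,c} → (no moves)
Coarsest stable partition (strong bisimilarity classes):
  B0 = {s0, t0}
  B1 = {s1, s2, t1, t2}
  B2 = {s4, s5, t4, t5}
  B3 = {s6, s7, t6, t7}
  B4 = {s8, t8}
  B5 = {s3, t3}
s0 ∈ B0, t0 ∈ B0 → same block
Bisimilar ⇒ trace-equivalent.

YES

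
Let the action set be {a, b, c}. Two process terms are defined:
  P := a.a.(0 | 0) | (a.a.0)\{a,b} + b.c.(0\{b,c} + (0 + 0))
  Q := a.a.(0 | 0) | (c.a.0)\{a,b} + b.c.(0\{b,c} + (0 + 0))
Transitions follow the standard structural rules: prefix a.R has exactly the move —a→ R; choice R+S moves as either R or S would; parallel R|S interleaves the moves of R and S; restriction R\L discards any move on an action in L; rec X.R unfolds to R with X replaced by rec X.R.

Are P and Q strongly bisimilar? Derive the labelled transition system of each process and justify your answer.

LTS(P): 5 reachable states
  p0 = a.a.(0 | 0) | (a.a.0)\{a,b} + b.c.(0\{b,c} + (0 + 0)) → ··a··> p1, ··b··> p2
  p1 = a.(0 | 0) | (a.a.0)\{a,b} → ··a··> p3
  p2 = c.(0\{b,c} + (0 + 0)) → ··c··> p4
  p3 = 0 | 0 | (a.a.0)\{a,b} → stopped
  p4 = 0\{b,c} + (0 + 0) → stopped
LTS(Q): 8 reachable states
  q0 = a.a.(0 | 0) | (c.a.0)\{a,b} + b.c.(0\{b,c} + (0 + 0)) → ··a··> q1, ··b··> q2, ··c··> q3
  q1 = a.(0 | 0) | (c.a.0)\{a,b} → ··a··> q4, ··c··> q5
  q2 = c.(0\{b,c} + (0 + 0)) → ··c··> q6
  q3 = a.a.(0 | 0) | (a.0)\{a,b} → ··a··> q5
  q4 = 0 | 0 | (c.a.0)\{a,b} → ··c··> q7
  q5 = a.(0 | 0) | (a.0)\{a,b} → ··a··> q7
  q6 = 0\{b,c} + (0 + 0) → stopped
  q7 = 0 | 0 | (a.0)\{a,b} → stopped
Partition-refinement fixed point:
  B0 = {p0}
  B1 = {p2, q2, q4}
  B2 = {p3, p4, q6, q7}
  B3 = {p1, q5}
  B4 = {q0}
  B5 = {q1}
  B6 = {q3}
p0 ∈ B0, q0 ∈ B4 → different blocks

P ≁ Q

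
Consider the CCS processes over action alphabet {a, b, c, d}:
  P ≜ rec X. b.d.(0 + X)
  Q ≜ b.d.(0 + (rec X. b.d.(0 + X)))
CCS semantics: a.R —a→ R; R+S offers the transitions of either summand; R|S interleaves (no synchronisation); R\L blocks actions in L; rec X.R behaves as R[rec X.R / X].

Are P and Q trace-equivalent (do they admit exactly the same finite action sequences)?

P's transition system — 3 states:
  s0 = rec X. b.d.(0 + X) | ··b··> s1
  s1 = d.(0 + (rec X. b.d.(0 + X))) | ··d··> s2
  s2 = 0 + (rec X. b.d.(0 + X)) | ··b··> s1
Q's transition system — 3 states:
  t0 = b.d.(0 + (rec X. b.d.(0 + X))) | ··b··> t1
  t1 = d.(0 + (rec X. b.d.(0 + X))) | ··d··> t2
  t2 = 0 + (rec X. b.d.(0 + X)) | ··b··> t1
Coarsest stable partition (strong bisimilarity classes):
  B0 = {s0, s2, t0, t2}
  B1 = {s1, t1}
s0 ∈ B0, t0 ∈ B0 → same block
Bisimilar ⇒ trace-equivalent.

trace-equivalent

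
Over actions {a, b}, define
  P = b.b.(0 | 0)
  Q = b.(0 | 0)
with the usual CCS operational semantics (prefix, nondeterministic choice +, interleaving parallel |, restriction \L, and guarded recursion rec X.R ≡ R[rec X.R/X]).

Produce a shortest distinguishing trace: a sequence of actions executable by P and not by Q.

bb

Reachable graph of P (3 states):
  u0 = b.b.(0 | 0) | —b→ u1
  u1 = b.(0 | 0) | —b→ u2
  u2 = 0 | 0 | (no moves)
Reachable graph of Q (2 states):
  v0 = b.(0 | 0) | —b→ v1
  v1 = 0 | 0 | (no moves)
Trace ⟨bb⟩ through P, begin at {u0}:
  after b @ step 1: {u1}
  after b @ step 2: {u2}
  — P admits the full trace.
Trace ⟨bb⟩ through Q, begin at {v0}:
  after b @ step 1: {v1}
  after b @ step 2: ∅  — Q cannot continue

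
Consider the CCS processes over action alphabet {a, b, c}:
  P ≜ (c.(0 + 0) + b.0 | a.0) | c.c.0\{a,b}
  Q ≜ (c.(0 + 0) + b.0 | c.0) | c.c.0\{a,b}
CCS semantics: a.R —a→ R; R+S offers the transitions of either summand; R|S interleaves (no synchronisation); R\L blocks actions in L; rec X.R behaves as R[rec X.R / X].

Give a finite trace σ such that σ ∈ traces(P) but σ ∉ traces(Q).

P's transition system — 15 states:
  m0 = (c.(0 + 0) + b.0 | a.0) | c.c.0\{a,b} has moves --a--▸ m1, --b--▸ m2, --c--▸ m3, --c--▸ m4
  m1 = b.0 | 0 | c.c.0\{a,b} has moves --b--▸ m5, --c--▸ m6
  m2 = 0 | a.0 | c.c.0\{a,b} has moves --a--▸ m5, --c--▸ m7
  m3 = (0 + 0) | c.c.0\{a,b} has moves --c--▸ m8
  m4 = (c.(0 + 0) + b.0 | a.0) | c.0\{a,b} has moves --a--▸ m6, --b--▸ m7, --c--▸ m8, --c--▸ m9
  m5 = 0 | 0 | c.c.0\{a,b} has moves --c--▸ m10
  m6 = b.0 | 0 | c.0\{a,b} has moves --b--▸ m10, --c--▸ m11
  m7 = 0 | a.0 | c.0\{a,b} has moves --a--▸ m10, --c--▸ m12
  m8 = (0 + 0) | c.0\{a,b} has moves --c--▸ m13
  m9 = (c.(0 + 0) + b.0 | a.0) | 0\{a,b} has moves --a--▸ m11, --b--▸ m12, --c--▸ m13
  m10 = 0 | 0 | c.0\{a,b} has moves --c--▸ m14
  m11 = b.0 | 0 | 0\{a,b} has moves --b--▸ m14
  m12 = 0 | a.0 | 0\{a,b} has moves --a--▸ m14
  m13 = (0 + 0) | 0\{a,b} has moves ∅
  m14 = 0 | 0 | 0\{a,b} has moves ∅
Q's transition system — 15 states:
  n0 = (c.(0 + 0) + b.0 | c.0) | c.c.0\{a,b} has moves --b--▸ n1, --c--▸ n2, --c--▸ n3, --c--▸ n4
  n1 = 0 | c.0 | c.c.0\{a,b} has moves --c--▸ n5, --c--▸ n6
  n2 = (0 + 0) | c.c.0\{a,b} has moves --c--▸ n7
  n3 = (c.(0 + 0) + b.0 | c.0) | c.0\{a,b} has moves --b--▸ n6, --c--▸ n7, --c--▸ n8, --c--▸ n9
  n4 = b.0 | 0 | c.c.0\{a,b} has moves --b--▸ n5, --c--▸ n9
  n5 = 0 | 0 | c.c.0\{a,b} has moves --c--▸ n10
  n6 = 0 | c.0 | c.0\{a,b} has moves --c--▸ n10, --c--▸ n11
  n7 = (0 + 0) | c.0\{a,b} has moves --c--▸ n12
  n8 = (c.(0 + 0) + b.0 | c.0) | 0\{a,b} has moves --b--▸ n11, --c--▸ n12, --c--▸ n13
  n9 = b.0 | 0 | c.0\{a,b} has moves --b--▸ n10, --c--▸ n13
  n10 = 0 | 0 | c.0\{a,b} has moves --c--▸ n14
  n11 = 0 | c.0 | 0\{a,b} has moves --c--▸ n14
  n12 = (0 + 0) | 0\{a,b} has moves ∅
  n13 = b.0 | 0 | 0\{a,b} has moves --b--▸ n14
  n14 = 0 | 0 | 0\{a,b} has moves ∅
Executing a from P (initial set {m0}):
  [1] a ⇒ {m1}
  P completes σ.
Executing a from Q (initial set {n0}):
  [1] a ⇒ no successor for Q

a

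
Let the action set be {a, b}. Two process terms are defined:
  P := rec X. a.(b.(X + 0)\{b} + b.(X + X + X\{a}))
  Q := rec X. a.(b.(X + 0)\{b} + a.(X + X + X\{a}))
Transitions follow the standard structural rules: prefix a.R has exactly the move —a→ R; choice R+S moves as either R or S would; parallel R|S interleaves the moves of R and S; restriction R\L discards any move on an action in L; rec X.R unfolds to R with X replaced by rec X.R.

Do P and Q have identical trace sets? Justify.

traces(P) ≠ traces(Q) — witness ⟨abab⟩

LTS(P): 5 reachable states
  m0 = rec X. a.(b.(X + 0)\{b} + b.(X + X + X\{a})) :: -a-> m1
  m1 = b.((rec X. a.(b.(X + 0)\{b} + b.(X + X + X\{a}))) + 0)\{b} + b.((rec X. a.(b.(X + 0)\{b} + b.(X + X + X\{a}))) + (rec X. a.(b.(X + 0)\{b} + b.(X + X + X\{a}))) + (rec X. a.(b.(X + 0)\{b} + b.(X + X + X\{a})))\{a}) :: -b-> m2, -b-> m3
  m2 = ((rec X. a.(b.(X + 0)\{b} + b.(X + X + X\{a}))) + 0)\{b} :: -a-> m4
  m3 = (rec X. a.(b.(X + 0)\{b} + b.(X + X + X\{a}))) + (rec X. a.(b.(X + 0)\{b} + b.(X + X + X\{a}))) + (rec X. a.(b.(X + 0)\{b} + b.(X + X + X\{a})))\{a} :: -a-> m1
  m4 = (b.((rec X. a.(b.(X + 0)\{b} + b.(X + X + X\{a}))) + 0)\{b} + b.((rec X. a.(b.(X + 0)\{b} + b.(X + X + X\{a}))) + (rec X. a.(b.(X + 0)\{b} + b.(X + X + X\{a}))) + (rec X. a.(b.(X + 0)\{b} + b.(X + X + X\{a})))\{a}))\{b} :: ∅
LTS(Q): 6 reachable states
  n0 = rec X. a.(b.(X + 0)\{b} + a.(X + X + X\{a})) :: -a-> n1
  n1 = b.((rec X. a.(b.(X + 0)\{b} + a.(X + X + X\{a}))) + 0)\{b} + a.((rec X. a.(b.(X + 0)\{b} + a.(X + X + X\{a}))) + (rec X. a.(b.(X + 0)\{b} + a.(X + X + X\{a}))) + (rec X. a.(b.(X + 0)\{b} + a.(X + X + X\{a})))\{a}) :: -a-> n2, -b-> n3
  n2 = (rec X. a.(b.(X + 0)\{b} + a.(X + X + X\{a}))) + (rec X. a.(b.(X + 0)\{b} + a.(X + X + X\{a}))) + (rec X. a.(b.(X + 0)\{b} + a.(X + X + X\{a})))\{a} :: -a-> n1
  n3 = ((rec X. a.(b.(X + 0)\{b} + a.(X + X + X\{a}))) + 0)\{b} :: -a-> n4
  n4 = (b.((rec X. a.(b.(X + 0)\{b} + a.(X + X + X\{a}))) + 0)\{b} + a.((rec X. a.(b.(X + 0)\{b} + a.(X + X + X\{a}))) + (rec X. a.(b.(X + 0)\{b} + a.(X + X + X\{a}))) + (rec X. a.(b.(X + 0)\{b} + a.(X + X + X\{a})))\{a}))\{b} :: -a-> n5
  n5 = ((rec X. a.(b.(X + 0)\{b} + a.(X + X + X\{a}))) + (rec X. a.(b.(X + 0)\{b} + a.(X + X + X\{a}))) + (rec X. a.(b.(X + 0)\{b} + a.(X + X + X\{a})))\{a})\{b} :: -a-> n4
Executing abab from P (initial set {m0}):
  [1] a ⇒ {m1}
  [2] b ⇒ {m2, m3}
  [3] a ⇒ {m1, m4}
  [4] b ⇒ {m2, m3}
  ✓ P
Executing abab from Q (initial set {n0}):
  [1] a ⇒ {n1}
  [2] b ⇒ {n3}
  [3] a ⇒ {n4}
  [4] b ⇒ ∅ (Q stuck)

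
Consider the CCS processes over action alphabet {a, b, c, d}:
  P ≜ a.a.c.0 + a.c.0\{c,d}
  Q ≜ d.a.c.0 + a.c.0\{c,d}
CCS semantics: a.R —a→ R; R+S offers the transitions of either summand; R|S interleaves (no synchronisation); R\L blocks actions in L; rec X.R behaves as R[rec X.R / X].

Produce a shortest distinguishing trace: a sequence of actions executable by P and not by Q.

P's transition system — 6 states:
  m0 = a.a.c.0 + a.c.0\{c,d} | --a--▸ m1, --a--▸ m2
  m1 = a.c.0 | --a--▸ m3
  m2 = c.0\{c,d} | --c--▸ m4
  m3 = c.0 | --c--▸ m5
  m4 = 0\{c,d} | stopped
  m5 = 0 | stopped
Q's transition system — 6 states:
  n0 = d.a.c.0 + a.c.0\{c,d} | --a--▸ n1, --d--▸ n2
  n1 = c.0\{c,d} | --c--▸ n3
  n2 = a.c.0 | --a--▸ n4
  n3 = 0\{c,d} | stopped
  n4 = c.0 | --c--▸ n5
  n5 = 0 | stopped
Run σ = ⟨aa⟩ on P: start {m0}
  after a @ step 1: {m1, m2}
  after a @ step 2: {m3}
  — P admits the full trace.
Run σ = ⟨aa⟩ on Q: start {n0}
  after a @ step 1: {n1}
  after a @ step 2: ∅  — Q cannot continue

aa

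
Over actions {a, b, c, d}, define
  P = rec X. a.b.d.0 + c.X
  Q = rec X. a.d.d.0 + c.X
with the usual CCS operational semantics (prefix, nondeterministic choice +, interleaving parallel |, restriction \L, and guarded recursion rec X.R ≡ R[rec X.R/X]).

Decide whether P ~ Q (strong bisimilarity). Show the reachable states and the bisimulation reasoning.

LTS(P): 4 reachable states
  u0 = rec X. a.b.d.0 + c.X → —a→ u1, —c→ u0
  u1 = b.d.0 → —b→ u2
  u2 = d.0 → —d→ u3
  u3 = 0 → stopped
LTS(Q): 4 reachable states
  v0 = rec X. a.d.d.0 + c.X → —a→ v1, —c→ v0
  v1 = d.d.0 → —d→ v2
  v2 = d.0 → —d→ v3
  v3 = 0 → stopped
Partition-refinement fixed point:
  B0 = {u0}
  B1 = {u1}
  B2 = {u2, v2}
  B3 = {u3, v3}
  B4 = {v0}
  B5 = {v1}
u0 ∈ B0, v0 ∈ B4 → different blocks

P ≁ Q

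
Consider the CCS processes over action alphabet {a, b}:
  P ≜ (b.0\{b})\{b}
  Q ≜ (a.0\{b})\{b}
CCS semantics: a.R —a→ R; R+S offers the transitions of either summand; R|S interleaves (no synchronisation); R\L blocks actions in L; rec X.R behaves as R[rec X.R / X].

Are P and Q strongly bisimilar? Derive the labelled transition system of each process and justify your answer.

P ≁ Q

Reachable graph of P (1 states):
  p0 = (b.0\{b})\{b} :: stopped
Reachable graph of Q (2 states):
  q0 = (a.0\{b})\{b} :: —a→ q1
  q1 = 0\{b}\{b} :: stopped
Coarsest stable partition (strong bisimilarity classes):
  B0 = {p0, q1}
  B1 = {q0}
p0 ∈ B0, q0 ∈ B1 → different blocks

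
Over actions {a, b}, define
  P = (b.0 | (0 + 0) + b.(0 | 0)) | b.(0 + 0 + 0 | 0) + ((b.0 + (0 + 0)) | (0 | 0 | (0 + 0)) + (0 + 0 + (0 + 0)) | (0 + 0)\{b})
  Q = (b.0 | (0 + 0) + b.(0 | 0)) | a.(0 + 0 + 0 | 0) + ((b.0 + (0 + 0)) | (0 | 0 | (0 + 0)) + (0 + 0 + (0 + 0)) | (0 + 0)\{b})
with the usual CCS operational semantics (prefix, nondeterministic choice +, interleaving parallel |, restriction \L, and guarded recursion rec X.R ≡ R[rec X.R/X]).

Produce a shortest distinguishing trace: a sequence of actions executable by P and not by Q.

bb

Reachable graph of P (7 states):
  s0 = (b.0 | (0 + 0) + b.(0 | 0)) | b.(0 + 0 + 0 | 0) + ((b.0 + (0 + 0)) | (0 | 0 | (0 + 0)) + (0 + 0 + (0 + 0)) | (0 + 0)\{b}) → —b→ s1, —b→ s2, —b→ s3, —b→ s4
  s1 = (b.0 | (0 + 0) + b.(0 | 0)) | (0 + 0 + 0 | 0) → —b→ s5, —b→ s6
  s2 = 0 | (0 + 0) | b.(0 + 0 + 0 | 0) → —b→ s5
  s3 = 0 | (0 | 0 | (0 + 0)) → ·
  s4 = 0 | 0 | b.(0 + 0 + 0 | 0) → —b→ s6
  s5 = 0 | (0 + 0) | (0 + 0 + 0 | 0) → ·
  s6 = 0 | 0 | (0 + 0 + 0 | 0) → ·
Reachable graph of Q (7 states):
  t0 = (b.0 | (0 + 0) + b.(0 | 0)) | a.(0 + 0 + 0 | 0) + ((b.0 + (0 + 0)) | (0 | 0 | (0 + 0)) + (0 + 0 + (0 + 0)) | (0 + 0)\{b}) → —a→ t1, —b→ t2, —b→ t3, —b→ t4
  t1 = (b.0 | (0 + 0) + b.(0 | 0)) | (0 + 0 + 0 | 0) → —b→ t5, —b→ t6
  t2 = 0 | (0 + 0) | a.(0 + 0 + 0 | 0) → —a→ t5
  t3 = 0 | (0 | 0 | (0 + 0)) → ·
  t4 = 0 | 0 | a.(0 + 0 + 0 | 0) → —a→ t6
  t5 = 0 | (0 + 0) | (0 + 0 + 0 | 0) → ·
  t6 = 0 | 0 | (0 + 0 + 0 | 0) → ·
Run σ = ⟨bb⟩ on P: start {s0}
  [1] b ⇒ {s1, s2, s3, s4}
  [2] b ⇒ {s5, s6}
  P completes σ.
Run σ = ⟨bb⟩ on Q: start {t0}
  [1] b ⇒ {t2, t3, t4}
  [2] b ⇒ ∅  — Q cannot continue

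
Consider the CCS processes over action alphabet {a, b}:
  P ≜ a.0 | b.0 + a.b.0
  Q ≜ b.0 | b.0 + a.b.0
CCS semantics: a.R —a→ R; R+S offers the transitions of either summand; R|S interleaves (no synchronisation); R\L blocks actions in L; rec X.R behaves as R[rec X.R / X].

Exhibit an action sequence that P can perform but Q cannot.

ba

P's transition system — 6 states:
  u0 = a.0 | b.0 + a.b.0 ⊢ -a-> u1, -a-> u2, -b-> u3
  u1 = 0 | b.0 ⊢ -b-> u4
  u2 = b.0 ⊢ -b-> u5
  u3 = a.0 | 0 ⊢ -a-> u4
  u4 = 0 | 0 ⊢ ·
  u5 = 0 ⊢ ·
Q's transition system — 6 states:
  v0 = b.0 | b.0 + a.b.0 ⊢ -a-> v1, -b-> v2, -b-> v3
  v1 = b.0 ⊢ -b-> v4
  v2 = 0 | b.0 ⊢ -b-> v5
  v3 = b.0 | 0 ⊢ -b-> v5
  v4 = 0 ⊢ ·
  v5 = 0 | 0 ⊢ ·
Trace ⟨ba⟩ through P, begin at {u0}:
  after b @ step 1: {u3}
  after a @ step 2: {u4}
  — P admits the full trace.
Trace ⟨ba⟩ through Q, begin at {v0}:
  after b @ step 1: {v2, v3}
  after a @ step 2: ∅ (Q stuck)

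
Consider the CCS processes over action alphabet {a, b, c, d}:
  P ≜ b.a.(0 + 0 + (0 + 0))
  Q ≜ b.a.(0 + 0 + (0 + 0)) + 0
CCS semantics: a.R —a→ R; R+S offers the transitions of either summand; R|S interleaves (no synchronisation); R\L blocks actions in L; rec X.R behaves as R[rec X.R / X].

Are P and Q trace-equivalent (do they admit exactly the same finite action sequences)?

Reachable graph of P (3 states):
  p0 = b.a.(0 + 0 + (0 + 0)) :: -b-> p1
  p1 = a.(0 + 0 + (0 + 0)) :: -a-> p2
  p2 = 0 + 0 + (0 + 0) :: deadlocked
Reachable graph of Q (3 states):
  q0 = b.a.(0 + 0 + (0 + 0)) + 0 :: -b-> q1
  q1 = a.(0 + 0 + (0 + 0)) :: -a-> q2
  q2 = 0 + 0 + (0 + 0) :: deadlocked
Bisimilarity quotient blocks:
  B0 = {p0, q0}
  B1 = {p1, q1}
  B2 = {p2, q2}
p0 ∈ B0, q0 ∈ B0 → same block
Bisimilar ⇒ trace-equivalent.

trace-equivalent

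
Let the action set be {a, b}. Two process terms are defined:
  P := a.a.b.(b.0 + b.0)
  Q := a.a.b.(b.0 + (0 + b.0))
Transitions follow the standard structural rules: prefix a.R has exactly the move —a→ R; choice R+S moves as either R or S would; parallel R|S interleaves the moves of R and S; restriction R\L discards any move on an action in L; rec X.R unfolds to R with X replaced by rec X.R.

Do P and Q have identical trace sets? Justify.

YES

LTS(P): 5 reachable states
  s0 = a.a.b.(b.0 + b.0) | ··a··> s1
  s1 = a.b.(b.0 + b.0) | ··a··> s2
  s2 = b.(b.0 + b.0) | ··b··> s3
  s3 = b.0 + b.0 | ··b··> s4
  s4 = 0 | stopped
LTS(Q): 5 reachable states
  t0 = a.a.b.(b.0 + (0 + b.0)) | ··a··> t1
  t1 = a.b.(b.0 + (0 + b.0)) | ··a··> t2
  t2 = b.(b.0 + (0 + b.0)) | ··b··> t3
  t3 = b.0 + (0 + b.0) | ··b··> t4
  t4 = 0 | stopped
Coarsest stable partition (strong bisimilarity classes):
  B0 = {s0, t0}
  B1 = {s1, t1}
  B2 = {s2, t2}
  B3 = {s3, t3}
  B4 = {s4, t4}
s0 ∈ B0, t0 ∈ B0 → same block
Bisimilar ⇒ trace-equivalent.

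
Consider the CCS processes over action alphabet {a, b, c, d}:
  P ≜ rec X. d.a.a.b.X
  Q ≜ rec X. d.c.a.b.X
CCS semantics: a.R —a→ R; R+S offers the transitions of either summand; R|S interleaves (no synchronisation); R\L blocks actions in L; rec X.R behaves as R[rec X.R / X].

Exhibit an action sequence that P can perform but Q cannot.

da

LTS(P): 4 reachable states
  m0 = rec X. d.a.a.b.X | =d=> m1
  m1 = a.a.b.(rec X. d.a.a.b.X) | =a=> m2
  m2 = a.b.(rec X. d.a.a.b.X) | =a=> m3
  m3 = b.(rec X. d.a.a.b.X) | =b=> m0
LTS(Q): 4 reachable states
  n0 = rec X. d.c.a.b.X | =d=> n1
  n1 = c.a.b.(rec X. d.c.a.b.X) | =c=> n2
  n2 = a.b.(rec X. d.c.a.b.X) | =a=> n3
  n3 = b.(rec X. d.c.a.b.X) | =b=> n0
Run σ = ⟨da⟩ on P: start {m0}
  after d @ step 1: {m1}
  after a @ step 2: {m2}
  — P admits the full trace.
Run σ = ⟨da⟩ on Q: start {n0}
  after d @ step 1: {n1}
  after a @ step 2: ∅  — Q cannot continue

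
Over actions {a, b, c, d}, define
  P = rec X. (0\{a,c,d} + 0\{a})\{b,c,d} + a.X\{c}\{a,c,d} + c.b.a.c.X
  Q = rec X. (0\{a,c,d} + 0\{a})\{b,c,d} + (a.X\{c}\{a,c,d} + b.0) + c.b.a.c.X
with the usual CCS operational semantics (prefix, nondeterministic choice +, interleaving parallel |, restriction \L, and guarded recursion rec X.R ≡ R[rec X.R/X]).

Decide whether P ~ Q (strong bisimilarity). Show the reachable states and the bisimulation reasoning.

not bisimilar

Reachable graph of P (5 states):
  u0 = rec X. (0\{a,c,d} + 0\{a})\{b,c,d} + a.X\{c}\{a,c,d} + c.b.a.c.X has moves ··a··> u1, ··c··> u2
  u1 = (rec X. (0\{a,c,d} + 0\{a})\{b,c,d} + a.X\{c}\{a,c,d} + c.b.a.c.X)\{c}\{a,c,d} has moves deadlocked
  u2 = b.a.c.(rec X. (0\{a,c,d} + 0\{a})\{b,c,d} + a.X\{c}\{a,c,d} + c.b.a.c.X) has moves ··b··> u3
  u3 = a.c.(rec X. (0\{a,c,d} + 0\{a})\{b,c,d} + a.X\{c}\{a,c,d} + c.b.a.c.X) has moves ··a··> u4
  u4 = c.(rec X. (0\{a,c,d} + 0\{a})\{b,c,d} + a.X\{c}\{a,c,d} + c.b.a.c.X) has moves ··c··> u0
Reachable graph of Q (7 states):
  v0 = rec X. (0\{a,c,d} + 0\{a})\{b,c,d} + (a.X\{c}\{a,c,d} + b.0) + c.b.a.c.X has moves ··a··> v1, ··b··> v2, ··c··> v3
  v1 = (rec X. (0\{a,c,d} + 0\{a})\{b,c,d} + (a.X\{c}\{a,c,d} + b.0) + c.b.a.c.X)\{c}\{a,c,d} has moves ··b··> v4
  v2 = 0 has moves deadlocked
  v3 = b.a.c.(rec X. (0\{a,c,d} + 0\{a})\{b,c,d} + (a.X\{c}\{a,c,d} + b.0) + c.b.a.c.X) has moves ··b··> v5
  v4 = 0\{c}\{a,c,d} has moves deadlocked
  v5 = a.c.(rec X. (0\{a,c,d} + 0\{a})\{b,c,d} + (a.X\{c}\{a,c,d} + b.0) + c.b.a.c.X) has moves ··a··> v6
  v6 = c.(rec X. (0\{a,c,d} + 0\{a})\{b,c,d} + (a.X\{c}\{a,c,d} + b.0) + c.b.a.c.X) has moves ··c··> v0
Partition-refinement fixed point:
  B0 = {u0}
  B1 = {u1, v2, v4}
  B2 = {u2}
  B3 = {u3}
  B4 = {u4}
  B5 = {v0}
  B6 = {v3}
  B7 = {v5}
  B8 = {v6}
  B9 = {v1}
u0 ∈ B0, v0 ∈ B5 → different blocks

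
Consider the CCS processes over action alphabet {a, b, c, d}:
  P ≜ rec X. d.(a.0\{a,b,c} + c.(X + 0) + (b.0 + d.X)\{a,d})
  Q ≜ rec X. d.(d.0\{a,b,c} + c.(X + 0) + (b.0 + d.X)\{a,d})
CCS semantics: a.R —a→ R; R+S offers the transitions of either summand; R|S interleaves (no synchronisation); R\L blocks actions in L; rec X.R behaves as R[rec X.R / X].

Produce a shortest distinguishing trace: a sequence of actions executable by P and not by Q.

LTS(P): 5 reachable states
  m0 = rec X. d.(a.0\{a,b,c} + c.(X + 0) + (b.0 + d.X)\{a,d}) :: =d=> m1
  m1 = a.0\{a,b,c} + c.((rec X. d.(a.0\{a,b,c} + c.(X + 0) + (b.0 + d.X)\{a,d})) + 0) + (b.0 + d.(rec X. d.(a.0\{a,b,c} + c.(X + 0) + (b.0 + d.X)\{a,d})))\{a,d} :: =a=> m2, =b=> m3, =c=> m4
  m2 = 0\{a,b,c} :: deadlocked
  m3 = 0\{a,d} :: deadlocked
  m4 = (rec X. d.(a.0\{a,b,c} + c.(X + 0) + (b.0 + d.X)\{a,d})) + 0 :: =d=> m1
LTS(Q): 5 reachable states
  n0 = rec X. d.(d.0\{a,b,c} + c.(X + 0) + (b.0 + d.X)\{a,d}) :: =d=> n1
  n1 = d.0\{a,b,c} + c.((rec X. d.(d.0\{a,b,c} + c.(X + 0) + (b.0 + d.X)\{a,d})) + 0) + (b.0 + d.(rec X. d.(d.0\{a,b,c} + c.(X + 0) + (b.0 + d.X)\{a,d})))\{a,d} :: =b=> n2, =c=> n3, =d=> n4
  n2 = 0\{a,d} :: deadlocked
  n3 = (rec X. d.(d.0\{a,b,c} + c.(X + 0) + (b.0 + d.X)\{a,d})) + 0 :: =d=> n1
  n4 = 0\{a,b,c} :: deadlocked
Run σ = ⟨da⟩ on P: start {m0}
  step 1 (d): {m1}
  step 2 (a): {m2}
  — P admits the full trace.
Run σ = ⟨da⟩ on Q: start {n0}
  step 1 (d): {n1}
  step 2 (a): ∅ (Q stuck)

da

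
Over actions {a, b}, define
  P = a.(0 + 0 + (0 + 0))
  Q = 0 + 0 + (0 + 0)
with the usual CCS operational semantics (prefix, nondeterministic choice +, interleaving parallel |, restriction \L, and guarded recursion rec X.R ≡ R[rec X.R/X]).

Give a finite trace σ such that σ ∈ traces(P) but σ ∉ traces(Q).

a

LTS(P): 2 reachable states
  p0 = a.(0 + 0 + (0 + 0)) :: --a--▸ p1
  p1 = 0 + 0 + (0 + 0) :: stopped
LTS(Q): 1 reachable states
  q0 = 0 + 0 + (0 + 0) :: stopped
Run σ = ⟨a⟩ on P: start {p0}
  step 1 (a): {p1}
  — P admits the full trace.
Run σ = ⟨a⟩ on Q: start {q0}
  step 1 (a): ∅ (Q stuck)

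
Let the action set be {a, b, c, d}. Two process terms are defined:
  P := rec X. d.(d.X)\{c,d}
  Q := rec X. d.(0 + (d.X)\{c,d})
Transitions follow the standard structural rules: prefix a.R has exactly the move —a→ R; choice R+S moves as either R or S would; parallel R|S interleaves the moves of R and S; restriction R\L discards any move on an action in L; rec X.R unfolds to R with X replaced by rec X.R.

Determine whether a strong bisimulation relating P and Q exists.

P's transition system — 2 states:
  u0 = rec X. d.(d.X)\{c,d} | --d--▸ u1
  u1 = (d.(rec X. d.(d.X)\{c,d}))\{c,d} | ∅
Q's transition system — 2 states:
  v0 = rec X. d.(0 + (d.X)\{c,d}) | --d--▸ v1
  v1 = 0 + (d.(rec X. d.(0 + (d.X)\{c,d})))\{c,d} | ∅
Coarsest stable partition (strong bisimilarity classes):
  B0 = {u0, v0}
  B1 = {u1, v1}
u0 ∈ B0, v0 ∈ B0 → same block

P ~ Q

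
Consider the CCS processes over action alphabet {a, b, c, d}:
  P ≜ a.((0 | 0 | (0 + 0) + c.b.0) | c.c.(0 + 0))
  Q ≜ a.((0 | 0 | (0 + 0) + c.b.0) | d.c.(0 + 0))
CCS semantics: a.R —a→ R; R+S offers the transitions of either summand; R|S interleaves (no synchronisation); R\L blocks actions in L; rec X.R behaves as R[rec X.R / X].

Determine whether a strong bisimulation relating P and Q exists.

LTS(P): 10 reachable states
  p0 = a.((0 | 0 | (0 + 0) + c.b.0) | c.c.(0 + 0)) :: --a--▸ p1
  p1 = (0 | 0 | (0 + 0) + c.b.0) | c.c.(0 + 0) :: --c--▸ p2, --c--▸ p3
  p2 = (0 | 0 | (0 + 0) + c.b.0) | c.(0 + 0) :: --c--▸ p4, --c--▸ p5
  p3 = b.0 | c.c.(0 + 0) :: --b--▸ p6, --c--▸ p5
  p4 = (0 | 0 | (0 + 0) + c.b.0) | (0 + 0) :: --c--▸ p7
  p5 = b.0 | c.(0 + 0) :: --b--▸ p8, --c--▸ p7
  p6 = 0 | c.c.(0 + 0) :: --c--▸ p8
  p7 = b.0 | (0 + 0) :: --b--▸ p9
  p8 = 0 | c.(0 + 0) :: --c--▸ p9
  p9 = 0 | (0 + 0) :: (no moves)
LTS(Q): 10 reachable states
  q0 = a.((0 | 0 | (0 + 0) + c.b.0) | d.c.(0 + 0)) :: --a--▸ q1
  q1 = (0 | 0 | (0 + 0) + c.b.0) | d.c.(0 + 0) :: --c--▸ q2, --d--▸ q3
  q2 = b.0 | d.c.(0 + 0) :: --b--▸ q4, --d--▸ q5
  q3 = (0 | 0 | (0 + 0) + c.b.0) | c.(0 + 0) :: --c--▸ q5, --c--▸ q6
  q4 = 0 | d.c.(0 + 0) :: --d--▸ q7
  q5 = b.0 | c.(0 + 0) :: --b--▸ q7, --c--▸ q8
  q6 = (0 | 0 | (0 + 0) + c.b.0) | (0 + 0) :: --c--▸ q8
  q7 = 0 | c.(0 + 0) :: --c--▸ q9
  q8 = b.0 | (0 + 0) :: --b--▸ q9
  q9 = 0 | (0 + 0) :: (no moves)
Partition-refinement fixed point:
  B0 = {p0}
  B1 = {p1}
  B2 = {p2, q3}
  B3 = {p5, q5}
  B4 = {p8, q7}
  B5 = {p9, q9}
  B6 = {p7, q8}
  B7 = {p4, q6}
  B8 = {p3}
  B9 = {p6}
  B10 = {q0}
  B11 = {q1}
  B12 = {q2}
  B13 = {q4}
p0 ∈ B0, q0 ∈ B10 → different blocks

P ≁ Q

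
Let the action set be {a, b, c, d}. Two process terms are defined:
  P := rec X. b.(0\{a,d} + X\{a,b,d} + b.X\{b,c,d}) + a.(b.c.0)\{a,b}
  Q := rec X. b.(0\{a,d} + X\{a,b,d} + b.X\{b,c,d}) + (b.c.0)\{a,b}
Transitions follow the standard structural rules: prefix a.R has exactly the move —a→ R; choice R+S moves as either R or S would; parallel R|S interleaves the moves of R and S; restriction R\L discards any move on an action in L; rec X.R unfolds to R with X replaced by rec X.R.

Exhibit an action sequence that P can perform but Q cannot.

Reachable graph of P (5 states):
  u0 = rec X. b.(0\{a,d} + X\{a,b,d} + b.X\{b,c,d}) + a.(b.c.0)\{a,b} :: =a=> u1, =b=> u2
  u1 = (b.c.0)\{a,b} :: deadlocked
  u2 = 0\{a,d} + (rec X. b.(0\{a,d} + X\{a,b,d} + b.X\{b,c,d}) + a.(b.c.0)\{a,b})\{a,b,d} + b.(rec X. b.(0\{a,d} + X\{a,b,d} + b.X\{b,c,d}) + a.(b.c.0)\{a,b})\{b,c,d} :: =b=> u3
  u3 = (rec X. b.(0\{a,d} + X\{a,b,d} + b.X\{b,c,d}) + a.(b.c.0)\{a,b})\{b,c,d} :: =a=> u4
  u4 = (b.c.0)\{a,b}\{b,c,d} :: deadlocked
Reachable graph of Q (3 states):
  v0 = rec X. b.(0\{a,d} + X\{a,b,d} + b.X\{b,c,d}) + (b.c.0)\{a,b} :: =b=> v1
  v1 = 0\{a,d} + (rec X. b.(0\{a,d} + X\{a,b,d} + b.X\{b,c,d}) + (b.c.0)\{a,b})\{a,b,d} + b.(rec X. b.(0\{a,d} + X\{a,b,d} + b.X\{b,c,d}) + (b.c.0)\{a,b})\{b,c,d} :: =b=> v2
  v2 = (rec X. b.(0\{a,d} + X\{a,b,d} + b.X\{b,c,d}) + (b.c.0)\{a,b})\{b,c,d} :: deadlocked
Trace ⟨a⟩ through P, begin at {u0}:
  step 1 (a): {u1}
  P completes σ.
Trace ⟨a⟩ through Q, begin at {v0}:
  step 1 (a): no successor for Q

a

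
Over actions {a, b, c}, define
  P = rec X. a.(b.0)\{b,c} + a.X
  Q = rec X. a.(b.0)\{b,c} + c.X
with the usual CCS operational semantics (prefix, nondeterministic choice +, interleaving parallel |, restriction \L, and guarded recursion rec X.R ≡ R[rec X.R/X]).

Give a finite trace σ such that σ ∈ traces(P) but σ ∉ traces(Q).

aa

P's transition system — 2 states:
  p0 = rec X. a.(b.0)\{b,c} + a.X has moves -a-> p0, -a-> p1
  p1 = (b.0)\{b,c} has moves stopped
Q's transition system — 2 states:
  q0 = rec X. a.(b.0)\{b,c} + c.X has moves -a-> q1, -c-> q0
  q1 = (b.0)\{b,c} has moves stopped
Run σ = ⟨aa⟩ on P: start {p0}
  step 1 (a): {p0, p1}
  step 2 (a): {p0, p1}
  — P admits the full trace.
Run σ = ⟨aa⟩ on Q: start {q0}
  step 1 (a): {q1}
  step 2 (a): no successor for Q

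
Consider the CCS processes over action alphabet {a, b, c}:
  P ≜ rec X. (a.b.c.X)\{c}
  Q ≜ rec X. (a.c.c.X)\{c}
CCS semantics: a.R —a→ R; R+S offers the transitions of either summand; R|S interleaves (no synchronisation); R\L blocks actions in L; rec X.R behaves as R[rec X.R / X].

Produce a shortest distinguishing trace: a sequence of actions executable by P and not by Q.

LTS(P): 3 reachable states
  p0 = rec X. (a.b.c.X)\{c} has moves —a→ p1
  p1 = (b.c.(rec X. (a.b.c.X)\{c}))\{c} has moves —b→ p2
  p2 = (c.(rec X. (a.b.c.X)\{c}))\{c} has moves ∅
LTS(Q): 2 reachable states
  q0 = rec X. (a.c.c.X)\{c} has moves —a→ q1
  q1 = (c.c.(rec X. (a.c.c.X)\{c}))\{c} has moves ∅
Trace ⟨ab⟩ through P, begin at {p0}:
  after a @ step 1: {p1}
  after b @ step 2: {p2}
  P completes σ.
Trace ⟨ab⟩ through Q, begin at {q0}:
  after a @ step 1: {q1}
  after b @ step 2: ∅  — Q cannot continue

ab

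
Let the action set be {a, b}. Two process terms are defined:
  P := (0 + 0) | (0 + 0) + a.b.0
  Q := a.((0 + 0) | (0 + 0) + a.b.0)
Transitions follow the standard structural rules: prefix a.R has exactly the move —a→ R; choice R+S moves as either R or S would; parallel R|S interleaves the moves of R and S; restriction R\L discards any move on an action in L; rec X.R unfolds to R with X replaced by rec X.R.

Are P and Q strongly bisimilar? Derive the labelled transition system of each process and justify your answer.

Reachable graph of P (3 states):
  m0 = (0 + 0) | (0 + 0) + a.b.0 ⊢ --a--▸ m1
  m1 = b.0 ⊢ --b--▸ m2
  m2 = 0 ⊢ deadlocked
Reachable graph of Q (4 states):
  n0 = a.((0 + 0) | (0 + 0) + a.b.0) ⊢ --a--▸ n1
  n1 = (0 + 0) | (0 + 0) + a.b.0 ⊢ --a--▸ n2
  n2 = b.0 ⊢ --b--▸ n3
  n3 = 0 ⊢ deadlocked
Coarsest stable partition (strong bisimilarity classes):
  B0 = {m0, n1}
  B1 = {m1, n2}
  B2 = {m2, n3}
  B3 = {n0}
m0 ∈ B0, n0 ∈ B3 → different blocks

not bisimilar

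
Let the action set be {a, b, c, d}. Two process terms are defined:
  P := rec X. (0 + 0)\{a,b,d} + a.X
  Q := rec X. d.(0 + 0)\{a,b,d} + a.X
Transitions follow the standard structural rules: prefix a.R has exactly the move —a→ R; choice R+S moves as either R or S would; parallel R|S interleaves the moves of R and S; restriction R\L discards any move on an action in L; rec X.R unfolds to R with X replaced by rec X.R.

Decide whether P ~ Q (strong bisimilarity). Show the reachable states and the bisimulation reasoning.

LTS(P): 1 reachable states
  u0 = rec X. (0 + 0)\{a,b,d} + a.X → -a-> u0
LTS(Q): 2 reachable states
  v0 = rec X. d.(0 + 0)\{a,b,d} + a.X → -a-> v0, -d-> v1
  v1 = (0 + 0)\{a,b,d} → (no moves)
Coarsest stable partition (strong bisimilarity classes):
  B0 = {u0}
  B1 = {v0}
  B2 = {v1}
u0 ∈ B0, v0 ∈ B1 → different blocks

not bisimilar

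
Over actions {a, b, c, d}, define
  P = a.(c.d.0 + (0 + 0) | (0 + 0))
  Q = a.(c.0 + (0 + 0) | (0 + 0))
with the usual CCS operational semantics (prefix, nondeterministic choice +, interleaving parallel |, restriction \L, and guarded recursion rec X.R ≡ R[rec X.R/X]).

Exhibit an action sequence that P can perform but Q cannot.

acd

LTS(P): 4 reachable states
  m0 = a.(c.d.0 + (0 + 0) | (0 + 0)) has moves ··a··> m1
  m1 = c.d.0 + (0 + 0) | (0 + 0) has moves ··c··> m2
  m2 = d.0 has moves ··d··> m3
  m3 = 0 has moves ∅
LTS(Q): 3 reachable states
  n0 = a.(c.0 + (0 + 0) | (0 + 0)) has moves ··a··> n1
  n1 = c.0 + (0 + 0) | (0 + 0) has moves ··c··> n2
  n2 = 0 has moves ∅
Executing acd from P (initial set {m0}):
  step 1 (a): {m1}
  step 2 (c): {m2}
  step 3 (d): {m3}
  ✓ P
Executing acd from Q (initial set {n0}):
  step 1 (a): {n1}
  step 2 (c): {n2}
  step 3 (d): no successor for Q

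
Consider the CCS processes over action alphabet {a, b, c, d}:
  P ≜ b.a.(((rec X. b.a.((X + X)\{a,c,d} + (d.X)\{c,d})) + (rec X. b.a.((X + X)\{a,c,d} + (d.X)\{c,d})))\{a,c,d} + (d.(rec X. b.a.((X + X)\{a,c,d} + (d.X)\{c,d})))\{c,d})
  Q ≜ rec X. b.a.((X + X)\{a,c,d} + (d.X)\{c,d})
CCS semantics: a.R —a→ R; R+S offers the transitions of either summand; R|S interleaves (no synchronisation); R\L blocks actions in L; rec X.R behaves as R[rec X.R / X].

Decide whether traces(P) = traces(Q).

Reachable graph of P (4 states):
  p0 = b.a.(((rec X. b.a.((X + X)\{a,c,d} + (d.X)\{c,d})) + (rec X. b.a.((X + X)\{a,c,d} + (d.X)\{c,d})))\{a,c,d} + (d.(rec X. b.a.((X + X)\{a,c,d} + (d.X)\{c,d})))\{c,d}) | —b→ p1
  p1 = a.(((rec X. b.a.((X + X)\{a,c,d} + (d.X)\{c,d})) + (rec X. b.a.((X + X)\{a,c,d} + (d.X)\{c,d})))\{a,c,d} + (d.(rec X. b.a.((X + X)\{a,c,d} + (d.X)\{c,d})))\{c,d}) | —a→ p2
  p2 = ((rec X. b.a.((X + X)\{a,c,d} + (d.X)\{c,d})) + (rec X. b.a.((X + X)\{a,c,d} + (d.X)\{c,d})))\{a,c,d} + (d.(rec X. b.a.((X + X)\{a,c,d} + (d.X)\{c,d})))\{c,d} | —b→ p3
  p3 = (a.(((rec X. b.a.((X + X)\{a,c,d} + (d.X)\{c,d})) + (rec X. b.a.((X + X)\{a,c,d} + (d.X)\{c,d})))\{a,c,d} + (d.(rec X. b.a.((X + X)\{a,c,d} + (d.X)\{c,d})))\{c,d}))\{a,c,d} | stopped
Reachable graph of Q (4 states):
  q0 = rec X. b.a.((X + X)\{a,c,d} + (d.X)\{c,d}) | —b→ q1
  q1 = a.(((rec X. b.a.((X + X)\{a,c,d} + (d.X)\{c,d})) + (rec X. b.a.((X + X)\{a,c,d} + (d.X)\{c,d})))\{a,c,d} + (d.(rec X. b.a.((X + X)\{a,c,d} + (d.X)\{c,d})))\{c,d}) | —a→ q2
  q2 = ((rec X. b.a.((X + X)\{a,c,d} + (d.X)\{c,d})) + (rec X. b.a.((X + X)\{a,c,d} + (d.X)\{c,d})))\{a,c,d} + (d.(rec X. b.a.((X + X)\{a,c,d} + (d.X)\{c,d})))\{c,d} | —b→ q3
  q3 = (a.(((rec X. b.a.((X + X)\{a,c,d} + (d.X)\{c,d})) + (rec X. b.a.((X + X)\{a,c,d} + (d.X)\{c,d})))\{a,c,d} + (d.(rec X. b.a.((X + X)\{a,c,d} + (d.X)\{c,d})))\{c,d}))\{a,c,d} | stopped
Bisimilarity quotient blocks:
  B0 = {p0, q0}
  B1 = {p1, q1}
  B2 = {p2, q2}
  B3 = {p3, q3}
p0 ∈ B0, q0 ∈ B0 → same block
Bisimilar ⇒ trace-equivalent.

traces(P) = traces(Q)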